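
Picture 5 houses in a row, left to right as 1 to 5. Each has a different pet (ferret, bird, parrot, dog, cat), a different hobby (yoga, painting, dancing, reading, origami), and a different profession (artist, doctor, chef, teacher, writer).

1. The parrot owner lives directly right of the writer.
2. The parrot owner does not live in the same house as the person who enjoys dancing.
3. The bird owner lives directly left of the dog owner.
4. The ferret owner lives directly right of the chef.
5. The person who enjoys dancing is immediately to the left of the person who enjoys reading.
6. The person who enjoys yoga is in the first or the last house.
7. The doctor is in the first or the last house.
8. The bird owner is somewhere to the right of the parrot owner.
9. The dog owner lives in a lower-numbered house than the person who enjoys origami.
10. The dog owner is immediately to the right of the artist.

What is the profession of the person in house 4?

That leaves cat as the pet for house 1.
House 5 pet: only ferret fits.
Clue 3: the bird owner is in house 3.
Clue 3: the dog owner is in house 4.
From clue 4, the chef must be in house 4.
By clue 8, the parrot owner is in house 2.
Clue 9 places the person who enjoys origami in house 5.
Clue 10: the artist is in house 3.
The writer is in house 1 (clue 1).
That leaves yoga as the hobby for house 1.
That leaves dancing as the hobby for house 3.
House 2's profession must be teacher (nothing else left).
The only profession still possible for house 5 is doctor.
The person who enjoys reading is in house 4 (clue 5).
House 2's hobby must be painting (nothing else left).
So: house 1 = cat/yoga/writer, house 2 = parrot/painting/teacher, house 3 = bird/dancing/artist, house 4 = dog/reading/chef, house 5 = ferret/origami/doctor.

chef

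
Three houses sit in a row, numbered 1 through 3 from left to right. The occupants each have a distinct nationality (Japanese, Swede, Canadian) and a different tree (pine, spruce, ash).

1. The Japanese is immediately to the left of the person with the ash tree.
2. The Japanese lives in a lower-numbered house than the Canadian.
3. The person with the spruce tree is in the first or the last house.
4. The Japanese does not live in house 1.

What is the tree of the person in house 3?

ash

Clue 4 places the Japanese in house 2.
That leaves Swede as the nationality for house 1.
The only nationality still possible for house 3 is Canadian.
By clue 1, the person with the ash tree is in house 3.
That leaves pine as the tree for house 2.
The only tree still possible for house 1 is spruce.
So: house 1 = Swede/spruce, house 2 = Japanese/pine, house 3 = Canadian/ash.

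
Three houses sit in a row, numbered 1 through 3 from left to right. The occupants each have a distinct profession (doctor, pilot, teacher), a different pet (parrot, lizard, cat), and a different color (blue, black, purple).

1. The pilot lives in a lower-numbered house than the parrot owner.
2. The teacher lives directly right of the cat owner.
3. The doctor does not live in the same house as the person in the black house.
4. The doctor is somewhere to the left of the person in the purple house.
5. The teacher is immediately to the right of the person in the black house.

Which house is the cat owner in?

2

That leaves teacher as the profession for house 3.
Clue 2 places the cat owner in house 2.
By clue 5, the person in the black house is in house 2.
The only pet still possible for house 1 is lizard.
The only pet still possible for house 3 is parrot.
House 1 color: only blue fits.
House 3 color: only purple fits.
Clue 3: the doctor is in house 1.
The only profession still possible for house 2 is pilot.
So: house 1 = doctor/lizard/blue, house 2 = pilot/cat/black, house 3 = teacher/parrot/purple.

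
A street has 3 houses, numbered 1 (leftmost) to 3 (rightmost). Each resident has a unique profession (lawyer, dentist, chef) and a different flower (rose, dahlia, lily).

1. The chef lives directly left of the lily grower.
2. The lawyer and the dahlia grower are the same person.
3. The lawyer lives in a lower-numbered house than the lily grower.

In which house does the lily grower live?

So house 3 gets dentist for profession.
The chef is narrowed to house 1 or 2; consider each.
Placing it in house 1 leads to a contradiction, so it's in house 2.
By clue 1, the lily grower is in house 3.
House 1 profession: only lawyer fits.
The dahlia grower is in house 1 (clue 2).
So house 2 gets rose for flower.
So: house 1 = lawyer/dahlia, house 2 = chef/rose, house 3 = dentist/lily.

3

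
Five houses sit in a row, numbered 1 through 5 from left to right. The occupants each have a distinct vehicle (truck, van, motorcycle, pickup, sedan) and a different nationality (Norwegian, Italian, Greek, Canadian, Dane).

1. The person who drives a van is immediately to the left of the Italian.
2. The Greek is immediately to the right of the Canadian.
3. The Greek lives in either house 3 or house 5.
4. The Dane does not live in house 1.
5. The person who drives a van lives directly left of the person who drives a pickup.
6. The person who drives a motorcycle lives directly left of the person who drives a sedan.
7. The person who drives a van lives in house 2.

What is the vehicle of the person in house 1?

truck

The person who drives a van is in house 2 (clue 7).
Clue 1: the Italian is in house 3.
Clue 5: the person who drives a pickup is in house 3.
House 1's vehicle must be truck (nothing else left).
So house 5 gets sedan for vehicle.
So house 1 gets Norwegian for nationality.
That leaves Greek as the nationality for house 5.
The Canadian is in house 4 (clue 2).
That leaves motorcycle as the vehicle for house 4.
That leaves Dane as the nationality for house 2.
So: house 1 = truck/Norwegian, house 2 = van/Dane, house 3 = pickup/Italian, house 4 = motorcycle/Canadian, house 5 = sedan/Greek.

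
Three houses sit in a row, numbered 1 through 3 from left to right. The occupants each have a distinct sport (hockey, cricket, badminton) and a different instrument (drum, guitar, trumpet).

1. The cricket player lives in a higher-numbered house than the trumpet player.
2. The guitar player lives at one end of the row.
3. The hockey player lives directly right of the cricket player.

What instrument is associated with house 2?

drum

Clue 3: the hockey player is in house 3.
Clue 3 places the cricket player in house 2.
So house 1 gets badminton for sport.
From clue 1, the trumpet player must be in house 1.
The only instrument still possible for house 2 is drum.
The only instrument still possible for house 3 is guitar.
So: house 1 = badminton/trumpet, house 2 = cricket/drum, house 3 = hockey/guitar.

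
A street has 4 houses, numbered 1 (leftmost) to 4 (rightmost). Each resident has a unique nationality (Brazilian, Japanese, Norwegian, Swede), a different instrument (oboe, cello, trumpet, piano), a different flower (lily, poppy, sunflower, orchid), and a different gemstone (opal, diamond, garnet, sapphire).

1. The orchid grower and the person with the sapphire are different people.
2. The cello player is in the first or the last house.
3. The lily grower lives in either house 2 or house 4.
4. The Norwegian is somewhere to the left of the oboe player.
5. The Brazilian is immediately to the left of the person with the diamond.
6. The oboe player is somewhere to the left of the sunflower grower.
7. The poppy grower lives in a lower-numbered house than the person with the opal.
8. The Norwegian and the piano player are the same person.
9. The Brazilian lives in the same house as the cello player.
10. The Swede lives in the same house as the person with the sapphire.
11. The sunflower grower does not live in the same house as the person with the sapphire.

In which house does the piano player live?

2

Clue 9 places the Brazilian in house 1.
Clue 9: the cello player is in house 1.
So house 4 gets trumpet for instrument.
From clue 4, the Norwegian must be in house 2.
The oboe player is in house 3 (clue 4).
By clue 5, the person with the diamond is in house 2.
Clue 6: the sunflower grower is in house 4.
From clue 8, the piano player must be in house 2.
The only gemstone still possible for house 1 is garnet.
House 3 gemstone: only sapphire fits.
House 4 gemstone: only opal fits.
The Swede is in house 3 (clue 10).
House 4's nationality must be Japanese (nothing else left).
House 1's flower must be orchid (nothing else left).
The only flower still possible for house 2 is lily.
So house 3 gets poppy for flower.
So: house 1 = Brazilian/cello/orchid/garnet, house 2 = Norwegian/piano/lily/diamond, house 3 = Swede/oboe/poppy/sapphire, house 4 = Japanese/trumpet/sunflower/opal.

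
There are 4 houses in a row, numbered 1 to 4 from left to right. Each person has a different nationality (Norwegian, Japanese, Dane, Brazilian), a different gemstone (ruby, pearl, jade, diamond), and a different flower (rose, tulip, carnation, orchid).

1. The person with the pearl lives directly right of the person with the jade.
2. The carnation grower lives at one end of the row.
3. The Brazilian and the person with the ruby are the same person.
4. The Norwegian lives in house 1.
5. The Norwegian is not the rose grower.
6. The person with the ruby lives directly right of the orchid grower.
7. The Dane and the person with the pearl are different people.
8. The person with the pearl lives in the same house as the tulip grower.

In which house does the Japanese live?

2

By clue 4, the Norwegian is in house 1.
The carnation grower is narrowed to house 1 or 4; consider each.
Placing it in house 4 leads to a contradiction, so it's in house 1.
The Brazilian is narrowed to house 3 or 4; consider each.
Placing it in house 3 leads to a contradiction, so it's in house 4.
From clue 3, the person with the ruby must be in house 4.
Clue 6: the orchid grower is in house 3.
From clue 8, the person with the pearl must be in house 2.
From clue 8, the tulip grower must be in house 2.
The only gemstone still possible for house 1 is jade.
House 3's gemstone must be diamond (nothing else left).
So house 4 gets rose for flower.
From clue 7, the Dane must be in house 3.
House 2 nationality: only Japanese fits.
So: house 1 = Norwegian/jade/carnation, house 2 = Japanese/pearl/tulip, house 3 = Dane/diamond/orchid, house 4 = Brazilian/ruby/rose.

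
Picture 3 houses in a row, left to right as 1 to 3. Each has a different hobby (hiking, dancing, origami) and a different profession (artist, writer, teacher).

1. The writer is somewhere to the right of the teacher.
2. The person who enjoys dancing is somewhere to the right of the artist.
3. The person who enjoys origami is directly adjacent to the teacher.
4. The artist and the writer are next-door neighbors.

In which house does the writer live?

3

The only profession still possible for house 3 is writer.
The artist is in house 2 (clue 4).
House 1 profession: only teacher fits.
By clue 2, the person who enjoys dancing is in house 3.
From clue 3, the person who enjoys origami must be in house 2.
House 1 hobby: only hiking fits.
So: house 1 = hiking/teacher, house 2 = origami/artist, house 3 = dancing/writer.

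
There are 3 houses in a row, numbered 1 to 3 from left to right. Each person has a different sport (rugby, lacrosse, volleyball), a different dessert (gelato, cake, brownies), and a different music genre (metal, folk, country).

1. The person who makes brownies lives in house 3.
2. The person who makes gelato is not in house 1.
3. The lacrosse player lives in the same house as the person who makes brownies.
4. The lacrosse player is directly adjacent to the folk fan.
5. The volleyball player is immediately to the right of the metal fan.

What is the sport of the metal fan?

rugby

Clue 1 places the person who makes brownies in house 3.
Clue 3 places the lacrosse player in house 3.
The folk fan is in house 2 (clue 4).
House 1 sport: only rugby fits.
House 2's sport must be volleyball (nothing else left).
So house 1 gets cake for dessert.
House 2 dessert: only gelato fits.
House 3 music genre: only country fits.
The only music genre still possible for house 1 is metal.
So: house 1 = rugby/cake/metal, house 2 = volleyball/gelato/folk, house 3 = lacrosse/brownies/country.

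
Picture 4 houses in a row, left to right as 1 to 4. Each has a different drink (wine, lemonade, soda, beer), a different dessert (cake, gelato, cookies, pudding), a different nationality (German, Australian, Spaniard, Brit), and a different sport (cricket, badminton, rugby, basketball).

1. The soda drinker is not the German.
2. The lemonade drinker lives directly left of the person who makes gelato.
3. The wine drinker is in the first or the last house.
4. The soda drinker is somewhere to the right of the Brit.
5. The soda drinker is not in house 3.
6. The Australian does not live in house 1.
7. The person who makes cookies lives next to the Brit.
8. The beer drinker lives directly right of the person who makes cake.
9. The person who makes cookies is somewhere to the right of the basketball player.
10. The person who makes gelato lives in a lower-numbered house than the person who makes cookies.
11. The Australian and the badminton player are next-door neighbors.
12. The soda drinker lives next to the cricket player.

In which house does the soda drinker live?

4

So house 3 gets beer for drink.
From clue 4, the soda drinker must be in house 4.
From clue 8, the person who makes cake must be in house 2.
By clue 12, the cricket player is in house 3.
House 2's drink must be lemonade (nothing else left).
So house 1 gets pudding for dessert.
So house 3 gets gelato for dessert.
The only dessert still possible for house 4 is cookies.
From clue 7, the Brit must be in house 3.
House 1's drink must be wine (nothing else left).
House 4 nationality: only Spaniard fits.
The badminton player is in house 1 (clue 11).
House 1's nationality must be German (nothing else left).
House 2 nationality: only Australian fits.
That leaves basketball as the sport for house 2.
So house 4 gets rugby for sport.
So: house 1 = wine/pudding/German/badminton, house 2 = lemonade/cake/Australian/basketball, house 3 = beer/gelato/Brit/cricket, house 4 = soda/cookies/Spaniard/rugby.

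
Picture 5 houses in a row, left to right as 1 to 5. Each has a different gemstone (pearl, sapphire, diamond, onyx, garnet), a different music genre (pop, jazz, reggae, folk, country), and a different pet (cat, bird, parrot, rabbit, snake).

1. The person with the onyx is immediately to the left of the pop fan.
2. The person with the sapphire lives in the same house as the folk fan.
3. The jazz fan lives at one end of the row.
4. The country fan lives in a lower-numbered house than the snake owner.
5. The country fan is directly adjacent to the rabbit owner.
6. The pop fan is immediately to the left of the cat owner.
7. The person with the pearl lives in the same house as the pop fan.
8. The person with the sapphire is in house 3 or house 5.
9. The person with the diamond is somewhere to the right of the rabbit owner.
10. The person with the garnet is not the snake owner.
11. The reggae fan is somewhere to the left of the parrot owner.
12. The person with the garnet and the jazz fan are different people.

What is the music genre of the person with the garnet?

The person with the sapphire is narrowed to house 3 or 5; consider each.
Placing it in house 3 leads to a contradiction, so it's in house 5.
Clue 2: the folk fan is in house 5.
That leaves onyx as the gemstone for house 1.
The only music genre still possible for house 1 is jazz.
By clue 1, the pop fan is in house 2.
Clue 6 places the cat owner in house 3.
From clue 7, the person with the pearl must be in house 2.
Clue 5: the country fan is in house 3.
The rabbit owner is in house 2 (clue 5).
The only music genre still possible for house 4 is reggae.
The only pet still possible for house 1 is bird.
From clue 11, the parrot owner must be in house 5.
House 4 pet: only snake fits.
From clue 10, the person with the garnet must be in house 3.
House 4 gemstone: only diamond fits.
So: house 1 = onyx/jazz/bird, house 2 = pearl/pop/rabbit, house 3 = garnet/country/cat, house 4 = diamond/reggae/snake, house 5 = sapphire/folk/parrot.

country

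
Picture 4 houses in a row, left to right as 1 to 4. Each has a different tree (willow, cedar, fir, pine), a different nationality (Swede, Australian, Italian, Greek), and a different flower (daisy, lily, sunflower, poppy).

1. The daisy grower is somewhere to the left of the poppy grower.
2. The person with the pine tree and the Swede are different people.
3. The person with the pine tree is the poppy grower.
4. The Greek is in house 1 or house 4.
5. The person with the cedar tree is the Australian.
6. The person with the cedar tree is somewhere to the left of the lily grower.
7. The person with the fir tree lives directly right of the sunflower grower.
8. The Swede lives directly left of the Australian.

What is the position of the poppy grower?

4

That leaves willow as the tree for house 1.
The person with the cedar tree is narrowed to house 2 or 3; consider each.
Placing it in house 3 leads to a contradiction, so it's in house 2.
Clue 5: the Australian is in house 2.
By clue 8, the Swede is in house 1.
House 3's nationality must be Italian (nothing else left).
That leaves Greek as the nationality for house 4.
House 1's flower must be daisy (nothing else left).
House 2's flower must be sunflower (nothing else left).
The person with the fir tree is in house 3 (clue 7).
House 4's tree must be pine (nothing else left).
Clue 3 places the poppy grower in house 4.
House 3 flower: only lily fits.
So: house 1 = willow/Swede/daisy, house 2 = cedar/Australian/sunflower, house 3 = fir/Italian/lily, house 4 = pine/Greek/poppy.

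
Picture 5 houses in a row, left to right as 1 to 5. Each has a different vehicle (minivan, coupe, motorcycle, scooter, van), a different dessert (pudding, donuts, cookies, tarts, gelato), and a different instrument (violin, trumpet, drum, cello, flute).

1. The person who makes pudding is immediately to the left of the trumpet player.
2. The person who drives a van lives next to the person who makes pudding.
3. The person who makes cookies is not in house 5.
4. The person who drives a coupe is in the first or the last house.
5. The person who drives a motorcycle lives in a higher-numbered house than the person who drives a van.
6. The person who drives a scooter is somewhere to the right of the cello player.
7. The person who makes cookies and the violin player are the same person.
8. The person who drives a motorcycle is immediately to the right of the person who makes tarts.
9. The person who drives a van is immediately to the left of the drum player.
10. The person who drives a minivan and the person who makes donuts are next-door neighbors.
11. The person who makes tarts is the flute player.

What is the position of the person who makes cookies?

The person who drives a coupe is narrowed to house 1 or 5; consider each.
Placing it in house 5 leads to a contradiction, so it's in house 1.
The person who drives a motorcycle is narrowed to house 3 or 4 or 5; consider each.
Placing it in house 3 and house 5 leads to a contradiction, so it's in house 4.
Clue 8 places the person who makes tarts in house 3.
From clue 11, the flute player must be in house 3.
So house 5 gets trumpet for instrument.
Clue 1 places the person who makes pudding in house 4.
By clue 2, the person who drives a van is in house 3.
The only dessert still possible for house 5 is gelato.
The only instrument still possible for house 4 is drum.
By clue 10, the person who drives a minivan is in house 2.
By clue 10, the person who makes donuts is in house 1.
House 5 vehicle: only scooter fits.
So house 2 gets cookies for dessert.
Clue 7 places the violin player in house 2.
That leaves cello as the instrument for house 1.
So: house 1 = coupe/donuts/cello, house 2 = minivan/cookies/violin, house 3 = van/tarts/flute, house 4 = motorcycle/pudding/drum, house 5 = scooter/gelato/trumpet.

2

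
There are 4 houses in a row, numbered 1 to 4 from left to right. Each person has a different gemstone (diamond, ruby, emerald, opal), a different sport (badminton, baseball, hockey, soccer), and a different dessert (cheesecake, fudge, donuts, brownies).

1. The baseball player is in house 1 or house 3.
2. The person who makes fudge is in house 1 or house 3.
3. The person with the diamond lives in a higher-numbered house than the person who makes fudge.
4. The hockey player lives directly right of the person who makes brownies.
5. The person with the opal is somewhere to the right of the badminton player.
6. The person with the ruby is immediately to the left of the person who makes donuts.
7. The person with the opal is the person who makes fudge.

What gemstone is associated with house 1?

ruby

From clue 7, the person with the opal must be in house 3.
The person who makes fudge is in house 3 (clue 7).
Clue 3 places the person with the diamond in house 4.
Clue 6 places the person with the ruby in house 1.
From clue 6, the person who makes donuts must be in house 2.
That leaves emerald as the gemstone for house 2.
So house 4 gets soccer for sport.
So house 1 gets brownies for dessert.
That leaves cheesecake as the dessert for house 4.
The hockey player is in house 2 (clue 4).
The only sport still possible for house 3 is baseball.
House 1's sport must be badminton (nothing else left).
So: house 1 = ruby/badminton/brownies, house 2 = emerald/hockey/donuts, house 3 = opal/baseball/fudge, house 4 = diamond/soccer/cheesecake.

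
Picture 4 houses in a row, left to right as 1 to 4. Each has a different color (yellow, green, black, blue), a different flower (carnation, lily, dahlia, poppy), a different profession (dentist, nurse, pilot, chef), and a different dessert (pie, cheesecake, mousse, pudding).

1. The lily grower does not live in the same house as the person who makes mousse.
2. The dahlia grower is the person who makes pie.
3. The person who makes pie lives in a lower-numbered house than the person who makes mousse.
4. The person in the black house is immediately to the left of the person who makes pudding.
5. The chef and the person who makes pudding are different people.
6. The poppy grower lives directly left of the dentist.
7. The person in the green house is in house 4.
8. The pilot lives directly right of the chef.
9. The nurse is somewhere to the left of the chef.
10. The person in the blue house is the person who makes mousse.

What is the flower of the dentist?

lily

The person in the green house is in house 4 (clue 7).
House 1 profession: only nurse fits.
The person in the blue house is narrowed to house 2 or 3; consider each.
Placing it in house 3 leads to a contradiction, so it's in house 2.
Clue 10 places the person who makes mousse in house 2.
The dahlia grower is in house 1 (clue 2).
Clue 4: the person in the black house is in house 3.
The person who makes pudding is in house 4 (clue 4).
House 1 color: only yellow fits.
The only dessert still possible for house 1 is pie.
House 3's dessert must be cheesecake (nothing else left).
That leaves chef as the profession for house 2.
Clue 8: the pilot is in house 3.
House 4 profession: only dentist fits.
By clue 6, the poppy grower is in house 3.
House 2's flower must be carnation (nothing else left).
House 4 flower: only lily fits.
So: house 1 = yellow/dahlia/nurse/pie, house 2 = blue/carnation/chef/mousse, house 3 = black/poppy/pilot/cheesecake, house 4 = green/lily/dentist/pudding.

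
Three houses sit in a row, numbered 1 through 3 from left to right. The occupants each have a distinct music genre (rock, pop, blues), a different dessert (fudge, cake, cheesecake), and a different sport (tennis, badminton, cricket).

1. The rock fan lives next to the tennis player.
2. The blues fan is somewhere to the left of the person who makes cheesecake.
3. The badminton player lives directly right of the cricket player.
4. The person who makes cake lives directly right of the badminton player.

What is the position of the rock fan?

Clue 4 places the person who makes cake in house 3.
From clue 4, the badminton player must be in house 2.
House 1 dessert: only fudge fits.
So house 2 gets cheesecake for dessert.
The only sport still possible for house 1 is cricket.
So house 3 gets tennis for sport.
The rock fan is in house 2 (clue 1).
Clue 2: the blues fan is in house 1.
House 3 music genre: only pop fits.
So: house 1 = blues/fudge/cricket, house 2 = rock/cheesecake/badminton, house 3 = pop/cake/tennis.

2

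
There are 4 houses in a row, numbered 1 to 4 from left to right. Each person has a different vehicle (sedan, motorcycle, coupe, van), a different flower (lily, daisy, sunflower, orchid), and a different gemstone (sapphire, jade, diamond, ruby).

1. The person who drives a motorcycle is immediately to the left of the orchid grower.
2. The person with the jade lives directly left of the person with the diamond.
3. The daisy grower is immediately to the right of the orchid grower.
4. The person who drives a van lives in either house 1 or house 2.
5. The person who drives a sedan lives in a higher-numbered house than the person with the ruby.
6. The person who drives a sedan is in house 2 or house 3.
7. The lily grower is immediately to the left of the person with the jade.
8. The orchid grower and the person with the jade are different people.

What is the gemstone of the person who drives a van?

ruby

So house 4 gets coupe for vehicle.
So house 3 gets sedan for vehicle.
The person who drives a motorcycle is narrowed to house 1 or 2; consider each.
Placing it in house 1 leads to a contradiction, so it's in house 2.
Clue 1: the orchid grower is in house 3.
The daisy grower is in house 4 (clue 3).
By clue 8, the person with the jade is in house 2.
So house 1 gets van for vehicle.
House 1's gemstone must be ruby (nothing else left).
By clue 2, the person with the diamond is in house 3.
The lily grower is in house 1 (clue 7).
That leaves sunflower as the flower for house 2.
House 4's gemstone must be sapphire (nothing else left).
So: house 1 = van/lily/ruby, house 2 = motorcycle/sunflower/jade, house 3 = sedan/orchid/diamond, house 4 = coupe/daisy/sapphire.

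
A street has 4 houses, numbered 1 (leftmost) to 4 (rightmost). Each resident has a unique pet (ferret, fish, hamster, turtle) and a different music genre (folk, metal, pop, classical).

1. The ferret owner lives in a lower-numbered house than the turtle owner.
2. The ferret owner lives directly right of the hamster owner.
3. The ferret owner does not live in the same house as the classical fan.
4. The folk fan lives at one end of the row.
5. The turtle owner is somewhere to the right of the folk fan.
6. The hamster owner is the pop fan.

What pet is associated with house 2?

Clue 5 places the folk fan in house 1.
House 2's music genre must be pop (nothing else left).
Clue 6: the hamster owner is in house 2.
The only pet still possible for house 1 is fish.
That leaves turtle as the pet for house 4.
Clue 3: the classical fan is in house 4.
House 3's pet must be ferret (nothing else left).
House 3 music genre: only metal fits.
So: house 1 = fish/folk, house 2 = hamster/pop, house 3 = ferret/metal, house 4 = turtle/classical.

hamster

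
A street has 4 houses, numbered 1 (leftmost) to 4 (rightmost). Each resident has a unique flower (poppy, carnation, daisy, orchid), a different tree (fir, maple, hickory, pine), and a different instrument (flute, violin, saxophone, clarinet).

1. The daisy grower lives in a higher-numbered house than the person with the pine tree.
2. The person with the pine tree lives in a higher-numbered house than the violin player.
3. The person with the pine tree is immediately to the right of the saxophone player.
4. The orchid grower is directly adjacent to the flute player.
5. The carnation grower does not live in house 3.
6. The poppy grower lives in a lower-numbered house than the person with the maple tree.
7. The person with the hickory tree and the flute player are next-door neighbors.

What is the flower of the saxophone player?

The daisy grower is narrowed to house 3 or 4; consider each.
Placing it in house 3 leads to a contradiction, so it's in house 4.
The carnation grower is narrowed to house 1 or 2; consider each.
Placing it in house 2 leads to a contradiction, so it's in house 1.
The orchid grower is narrowed to house 2 or 3; consider each.
Placing it in house 3 leads to a contradiction, so it's in house 2.
House 3 flower: only poppy fits.
House 1's tree must be fir (nothing else left).
House 4 instrument: only clarinet fits.
By clue 6, the person with the maple tree is in house 4.
So house 2 gets hickory for tree.
The only tree still possible for house 3 is pine.
So house 3 gets flute for instrument.
Clue 3: the saxophone player is in house 2.
House 1's instrument must be violin (nothing else left).
So: house 1 = carnation/fir/violin, house 2 = orchid/hickory/saxophone, house 3 = poppy/pine/flute, house 4 = daisy/maple/clarinet.

orchid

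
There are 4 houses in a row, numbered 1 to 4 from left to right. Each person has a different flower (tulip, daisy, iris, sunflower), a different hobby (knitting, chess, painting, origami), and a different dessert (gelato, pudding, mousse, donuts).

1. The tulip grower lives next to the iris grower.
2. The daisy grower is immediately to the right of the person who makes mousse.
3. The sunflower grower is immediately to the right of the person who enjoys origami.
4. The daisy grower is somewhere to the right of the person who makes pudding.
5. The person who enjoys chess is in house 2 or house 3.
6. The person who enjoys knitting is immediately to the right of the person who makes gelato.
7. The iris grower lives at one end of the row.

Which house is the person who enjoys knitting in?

House 4's dessert must be donuts (nothing else left).
So house 1 gets iris for flower.
By clue 1, the tulip grower is in house 2.
House 1's hobby must be painting (nothing else left).
So house 4 gets knitting for hobby.
Clue 6 places the person who makes gelato in house 3.
So house 1 gets pudding for dessert.
So house 2 gets mousse for dessert.
From clue 2, the daisy grower must be in house 3.
House 4's flower must be sunflower (nothing else left).
By clue 3, the person who enjoys origami is in house 3.
House 2 hobby: only chess fits.
So: house 1 = iris/painting/pudding, house 2 = tulip/chess/mousse, house 3 = daisy/origami/gelato, house 4 = sunflower/knitting/donuts.

4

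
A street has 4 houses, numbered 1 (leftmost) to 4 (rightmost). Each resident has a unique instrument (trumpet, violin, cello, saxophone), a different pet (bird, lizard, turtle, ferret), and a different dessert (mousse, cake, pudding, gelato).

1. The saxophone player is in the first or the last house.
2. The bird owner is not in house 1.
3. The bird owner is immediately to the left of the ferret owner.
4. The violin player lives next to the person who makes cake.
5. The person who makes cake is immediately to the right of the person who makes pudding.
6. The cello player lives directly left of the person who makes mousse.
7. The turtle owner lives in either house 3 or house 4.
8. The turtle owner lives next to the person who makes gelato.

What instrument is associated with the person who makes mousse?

saxophone

That leaves lizard as the pet for house 1.
House 2 pet: only bird fits.
The only dessert still possible for house 1 is pudding.
The ferret owner is in house 3 (clue 3).
The person who makes cake is in house 2 (clue 5).
House 4 pet: only turtle fits.
By clue 8, the person who makes gelato is in house 3.
House 4 dessert: only mousse fits.
Clue 6 places the cello player in house 3.
The only instrument still possible for house 2 is trumpet.
House 4's instrument must be saxophone (nothing else left).
The only instrument still possible for house 1 is violin.
So: house 1 = violin/lizard/pudding, house 2 = trumpet/bird/cake, house 3 = cello/ferret/gelato, house 4 = saxophone/turtle/mousse.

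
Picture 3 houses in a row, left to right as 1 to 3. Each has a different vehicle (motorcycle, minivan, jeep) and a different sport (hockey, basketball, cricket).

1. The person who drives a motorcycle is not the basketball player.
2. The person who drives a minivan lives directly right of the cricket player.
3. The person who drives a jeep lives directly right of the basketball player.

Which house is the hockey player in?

3

The only vehicle still possible for house 1 is motorcycle.
House 3 sport: only hockey fits.
Clue 1 places the basketball player in house 2.
Clue 3: the person who drives a jeep is in house 3.
So house 2 gets minivan for vehicle.
House 1's sport must be cricket (nothing else left).
So: house 1 = motorcycle/cricket, house 2 = minivan/basketball, house 3 = jeep/hockey.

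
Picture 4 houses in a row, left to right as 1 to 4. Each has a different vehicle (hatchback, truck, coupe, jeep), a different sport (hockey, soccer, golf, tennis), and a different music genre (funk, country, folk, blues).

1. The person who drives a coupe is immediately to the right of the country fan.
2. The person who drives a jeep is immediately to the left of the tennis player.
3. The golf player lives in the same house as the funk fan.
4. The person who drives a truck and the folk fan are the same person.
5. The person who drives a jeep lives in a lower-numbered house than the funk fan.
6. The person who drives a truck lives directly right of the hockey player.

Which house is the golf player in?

4

The person who drives a coupe is narrowed to house 2 or 3 or 4; consider each.
Placing it in house 2 and house 3 leads to a contradiction, so it's in house 4.
From clue 1, the country fan must be in house 3.
The only music genre still possible for house 1 is blues.
By clue 4, the person who drives a truck is in house 2.
Clue 4: the folk fan is in house 2.
Clue 6 places the hockey player in house 1.
That leaves funk as the music genre for house 4.
Clue 3: the golf player is in house 4.
That leaves tennis as the sport for house 2.
That leaves soccer as the sport for house 3.
The person who drives a jeep is in house 1 (clue 2).
The only vehicle still possible for house 3 is hatchback.
So: house 1 = jeep/hockey/blues, house 2 = truck/tennis/folk, house 3 = hatchback/soccer/country, house 4 = coupe/golf/funk.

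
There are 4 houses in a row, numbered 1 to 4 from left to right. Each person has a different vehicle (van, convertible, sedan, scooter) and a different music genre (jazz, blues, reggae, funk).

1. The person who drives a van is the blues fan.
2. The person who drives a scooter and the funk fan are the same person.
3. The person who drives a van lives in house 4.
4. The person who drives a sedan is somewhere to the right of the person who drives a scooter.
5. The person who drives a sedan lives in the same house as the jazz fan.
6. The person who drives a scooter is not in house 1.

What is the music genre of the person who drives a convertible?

Clue 3 places the person who drives a van in house 4.
The only vehicle still possible for house 1 is convertible.
The blues fan is in house 4 (clue 1).
Clue 4: the person who drives a sedan is in house 3.
Clue 4: the person who drives a scooter is in house 2.
Clue 5: the jazz fan is in house 3.
So house 1 gets reggae for music genre.
House 2's music genre must be funk (nothing else left).
So: house 1 = convertible/reggae, house 2 = scooter/funk, house 3 = sedan/jazz, house 4 = van/blues.

reggae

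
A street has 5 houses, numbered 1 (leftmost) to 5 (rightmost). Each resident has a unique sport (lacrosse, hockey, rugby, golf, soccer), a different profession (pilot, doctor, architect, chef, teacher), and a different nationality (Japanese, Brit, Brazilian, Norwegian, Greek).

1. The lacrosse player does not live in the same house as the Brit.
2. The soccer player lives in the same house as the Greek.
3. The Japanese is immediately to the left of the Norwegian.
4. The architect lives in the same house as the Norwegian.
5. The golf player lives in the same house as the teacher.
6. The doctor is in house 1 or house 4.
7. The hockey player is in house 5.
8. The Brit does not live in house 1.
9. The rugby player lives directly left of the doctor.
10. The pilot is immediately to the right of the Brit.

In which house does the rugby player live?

The hockey player is in house 5 (clue 7).
Clue 9 places the rugby player in house 3.
From clue 9, the doctor must be in house 4.
The golf player is narrowed to house 1 or 2; consider each.
Placing it in house 1 leads to a contradiction, so it's in house 2.
Clue 5 places the teacher in house 2.
House 1 profession: only chef fits.
The lacrosse player is narrowed to house 1 or 4; consider each.
Placing it in house 1 leads to a contradiction, so it's in house 4.
Clue 1 places the Brit in house 2.
Clue 10 places the pilot in house 3.
So house 1 gets soccer for sport.
The only profession still possible for house 5 is architect.
The Greek is in house 1 (clue 2).
Clue 3: the Norwegian is in house 5.
House 3 nationality: only Brazilian fits.
House 4 nationality: only Japanese fits.
So: house 1 = soccer/chef/Greek, house 2 = golf/teacher/Brit, house 3 = rugby/pilot/Brazilian, house 4 = lacrosse/doctor/Japanese, house 5 = hockey/architect/Norwegian.

3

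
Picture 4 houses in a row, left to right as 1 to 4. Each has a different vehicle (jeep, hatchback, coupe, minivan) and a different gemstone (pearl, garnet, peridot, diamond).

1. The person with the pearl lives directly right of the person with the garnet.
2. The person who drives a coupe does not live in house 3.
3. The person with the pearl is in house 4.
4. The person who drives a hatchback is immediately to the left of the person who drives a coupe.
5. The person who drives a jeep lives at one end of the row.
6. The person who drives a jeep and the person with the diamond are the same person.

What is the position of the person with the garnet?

Clue 3: the person with the pearl is in house 4.
So house 1 gets diamond for gemstone.
From clue 1, the person with the garnet must be in house 3.
Clue 6: the person who drives a jeep is in house 1.
So house 3 gets hatchback for vehicle.
The only gemstone still possible for house 2 is peridot.
By clue 4, the person who drives a coupe is in house 4.
The only vehicle still possible for house 2 is minivan.
So: house 1 = jeep/diamond, house 2 = minivan/peridot, house 3 = hatchback/garnet, house 4 = coupe/pearl.

3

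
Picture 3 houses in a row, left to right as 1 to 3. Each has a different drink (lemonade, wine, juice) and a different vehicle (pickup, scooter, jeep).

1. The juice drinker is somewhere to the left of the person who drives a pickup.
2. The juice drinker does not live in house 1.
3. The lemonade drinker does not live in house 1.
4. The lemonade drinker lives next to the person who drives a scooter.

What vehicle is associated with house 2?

scooter

The juice drinker is in house 2 (clue 2).
That leaves wine as the drink for house 1.
That leaves lemonade as the drink for house 3.
Clue 1: the person who drives a pickup is in house 3.
Clue 4 places the person who drives a scooter in house 2.
House 1 vehicle: only jeep fits.
So: house 1 = wine/jeep, house 2 = juice/scooter, house 3 = lemonade/pickup.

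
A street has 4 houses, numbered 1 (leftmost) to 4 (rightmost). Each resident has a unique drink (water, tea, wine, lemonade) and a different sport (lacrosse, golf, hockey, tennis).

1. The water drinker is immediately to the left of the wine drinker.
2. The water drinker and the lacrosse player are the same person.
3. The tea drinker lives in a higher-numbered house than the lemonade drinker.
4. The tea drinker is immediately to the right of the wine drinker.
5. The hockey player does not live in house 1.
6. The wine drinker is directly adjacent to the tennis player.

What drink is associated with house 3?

wine

That leaves tea as the drink for house 4.
By clue 4, the wine drinker is in house 3.
From clue 1, the water drinker must be in house 2.
Clue 2: the lacrosse player is in house 2.
That leaves lemonade as the drink for house 1.
House 1's sport must be golf (nothing else left).
House 3's sport must be hockey (nothing else left).
The only sport still possible for house 4 is tennis.
So: house 1 = lemonade/golf, house 2 = water/lacrosse, house 3 = wine/hockey, house 4 = tea/tennis.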